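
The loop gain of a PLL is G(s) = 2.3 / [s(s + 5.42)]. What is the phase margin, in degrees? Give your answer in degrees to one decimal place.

85.5 deg

Gain crossover: |G(jω)| = 1 at ω ≈ 0.423 rad s⁻¹.
∠G(j0.423) = −90° − arctan(0.423/5.42) ≈ -94.46°
PM = 180° + (-94.46°) = 85.54°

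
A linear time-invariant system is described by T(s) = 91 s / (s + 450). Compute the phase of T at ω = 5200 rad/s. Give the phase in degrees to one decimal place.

∠(j5200) = 90.00°
∠(j5200 + 450) = arctan(5200/450) = 85.05°
∠T(j5200) = 90.00° − 85.05° = 4.95°

4.9°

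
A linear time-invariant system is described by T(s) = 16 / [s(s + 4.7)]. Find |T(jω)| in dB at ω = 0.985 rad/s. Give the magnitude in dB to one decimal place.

|j0.985 + 4.7| = √(0.985² + 4.7²) = 4.802
|j0.985| = 0.985
|T(j0.985)| = 16 / (4.802 × 0.985) = 3.3826
20 log₁₀(3.3826) = 10.59 dB

10.6 dB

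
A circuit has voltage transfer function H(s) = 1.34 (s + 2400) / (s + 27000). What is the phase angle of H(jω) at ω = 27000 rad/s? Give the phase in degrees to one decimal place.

39.9 deg

∠(j27000 + 2400) = arctan(27000/2400) = 84.92°
∠(j27000 + 27000) = arctan(27000/27000) = 45.00°
∠H(j27000) = 84.92° − 45.00° = 39.92°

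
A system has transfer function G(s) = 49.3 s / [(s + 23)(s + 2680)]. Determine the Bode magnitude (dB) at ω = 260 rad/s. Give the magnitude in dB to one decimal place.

|j260| = 260
|j260 + 23| = √(260² + 23²) = 261
|j260 + 2680| = √(260² + 2680²) = 2693
|G(j260)| = 49.3 × 260 / (261 × 2693) = 0.018238
20 log₁₀(0.018238) = -34.78 dB

-34.8 dB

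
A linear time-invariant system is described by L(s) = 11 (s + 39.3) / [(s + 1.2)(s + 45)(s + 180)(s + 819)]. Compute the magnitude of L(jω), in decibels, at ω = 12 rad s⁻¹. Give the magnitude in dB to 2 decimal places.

-105.28 dB

|j12 + 39.3| = √(12² + 39.3²) = 41.09
|j12 + 1.2| = √(12² + 1.2²) = 12.06
|j12 + 45| = √(12² + 45²) = 46.57
|j12 + 180| = √(12² + 180²) = 180.4
|j12 + 819| = √(12² + 819²) = 819.1
|L(j12)| = 11 × 41.09 / (12.06 × 46.57 × 180.4 × 819.1) = 5.4463e-06
20 log₁₀(5.4463e-06) = -105.278 dB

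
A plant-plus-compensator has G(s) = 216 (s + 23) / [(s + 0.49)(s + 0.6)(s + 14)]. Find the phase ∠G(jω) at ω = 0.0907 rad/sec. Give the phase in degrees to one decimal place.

∠(j0.0907 + 23) = arctan(0.0907/23) = 0.23°
∠(j0.0907 + 0.49) = arctan(0.0907/0.49) = 10.49°
∠(j0.0907 + 0.6) = arctan(0.0907/0.6) = 8.60°
∠(j0.0907 + 14) = arctan(0.0907/14) = 0.37°
∠G(j0.0907) = 0.23° − (10.49° + 8.60° + 0.37°) = -19.23°

-19.2°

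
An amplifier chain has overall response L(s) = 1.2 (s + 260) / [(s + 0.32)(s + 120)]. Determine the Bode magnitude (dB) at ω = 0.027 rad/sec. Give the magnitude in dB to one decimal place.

|j0.027 + 260| = √(0.027² + 260²) = 260
|j0.027 + 0.32| = √(0.027² + 0.32²) = 0.3211
|j0.027 + 120| = √(0.027² + 120²) = 120
|L(j0.027)| = 1.2 × 260 / (0.3211 × 120) = 8.0962
20 log₁₀(8.0962) = 18.17 dB

18.2 dB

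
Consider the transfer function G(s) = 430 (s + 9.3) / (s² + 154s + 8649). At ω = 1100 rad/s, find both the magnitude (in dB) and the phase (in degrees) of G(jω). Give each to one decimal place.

|j1100 + 9.3| = √(1100² + 9.3²) = 1100
|(j1100)² + 154(j1100) + 8649| = |-1.2014e+06 + j1.694e+05| = 1.213e+06
|G(j1100)| = 430 × 1100 / 1.213e+06 = 0.38988
20 log₁₀(0.38988) = -8.18 dB
∠(j1100 + 9.3) = arctan(1100/9.3) = 89.52°
∠[(j1100)² + 154(j1100) + 8649] = ∠[-1.2014e+06 + j1.694e+05] = 171.97°
∠G(j1100) = 89.52° − 171.97° = -82.46°

|G| = -8.2 dB, ∠G = -82.5°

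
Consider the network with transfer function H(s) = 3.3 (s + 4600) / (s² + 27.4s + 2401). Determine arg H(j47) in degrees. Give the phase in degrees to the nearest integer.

∠(j47 + 4600) = arctan(47/4600) = 0.59°
∠[(j47)² + 27.4(j47) + 2401] = ∠[192 + j1287.8] = 81.52°
∠H(j47) = 0.59° − 81.52° = -80.93°

-81°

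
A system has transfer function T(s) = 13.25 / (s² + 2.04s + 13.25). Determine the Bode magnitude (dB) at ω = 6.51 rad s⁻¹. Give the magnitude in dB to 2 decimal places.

|(j6.51)² + 2.04(j6.51) + 13.25| = |-29.13 + j13.28| = 32.01
|T(j6.51)| = 13.25 / 32.01 = 0.41387
20 log₁₀(0.41387) = -7.663 dB

-7.66 dB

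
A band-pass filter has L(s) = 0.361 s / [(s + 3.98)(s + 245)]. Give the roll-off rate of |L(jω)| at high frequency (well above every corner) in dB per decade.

-20 dB/decade

With 1 zero and 2 poles, the high-frequency asymptotic slope is 20 × (1 − 2) = -20 dB/decade.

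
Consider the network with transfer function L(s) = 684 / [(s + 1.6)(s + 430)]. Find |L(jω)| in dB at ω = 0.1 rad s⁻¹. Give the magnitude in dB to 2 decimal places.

-0.07 dB

|j0.1 + 1.6| = √(0.1² + 1.6²) = 1.603
|j0.1 + 430| = √(0.1² + 430²) = 430
|L(j0.1)| = 684 / (1.603 × 430) = 0.99225
20 log₁₀(0.99225) = -0.068 dB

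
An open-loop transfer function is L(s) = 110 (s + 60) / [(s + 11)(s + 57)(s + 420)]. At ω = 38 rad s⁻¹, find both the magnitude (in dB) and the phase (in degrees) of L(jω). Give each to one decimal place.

|j38 + 60| = √(38² + 60²) = 71.02
|j38 + 11| = √(38² + 11²) = 39.56
|j38 + 57| = √(38² + 57²) = 68.51
|j38 + 420| = √(38² + 420²) = 421.7
|L(j38)| = 110 × 71.02 / (39.56 × 68.51 × 421.7) = 0.0068356
20 log₁₀(0.0068356) = -43.30 dB
∠(j38 + 60) = arctan(38/60) = 32.35°
∠(j38 + 11) = arctan(38/11) = 73.86°
∠(j38 + 57) = arctan(38/57) = 33.69°
∠(j38 + 420) = arctan(38/420) = 5.17°
∠L(j38) = 32.35° − (73.86° + 33.69° + 5.17°) = -80.37°

|L| = -43.3 dB, ∠L = -80.4°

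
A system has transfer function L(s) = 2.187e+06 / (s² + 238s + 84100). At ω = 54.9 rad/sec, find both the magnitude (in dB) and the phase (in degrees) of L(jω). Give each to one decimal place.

|L| = 28.5 dB, ∠L = -9.2 deg

|(j54.9)² + 238(j54.9) + 84100| = |81086 + j13066| = 8.213e+04
|L(j54.9)| = 2.187e+06 / 8.213e+04 = 26.628
20 log₁₀(26.628) = 28.51 dB
∠[(j54.9)² + 238(j54.9) + 84100] = ∠[81086 + j13066] = 9.15°
∠L(j54.9) = −9.15° = -9.15°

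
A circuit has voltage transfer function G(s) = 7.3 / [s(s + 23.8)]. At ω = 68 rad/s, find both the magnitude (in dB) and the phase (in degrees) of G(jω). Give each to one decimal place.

|G| = -56.5 dB, ∠G = -160.7°

|j68 + 23.8| = √(68² + 23.8²) = 72.04
|j68| = 68
|G(j68)| = 7.3 / (72.04 × 68) = 0.0014901
20 log₁₀(0.0014901) = -56.54 dB
∠(j68 + 23.8) = arctan(68/23.8) = 70.71°
∠(j68) = 90.00°
∠G(j68) = − (70.71° + 90.00°) = -160.71°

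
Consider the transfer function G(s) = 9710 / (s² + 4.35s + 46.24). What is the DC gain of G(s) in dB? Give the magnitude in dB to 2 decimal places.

46.44 dB

G(0) = 9710 / 46.24 = 209.99
20 log₁₀(209.99) = 46.444 dB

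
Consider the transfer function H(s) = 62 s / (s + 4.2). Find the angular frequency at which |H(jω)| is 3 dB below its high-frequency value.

For a single-pole high-pass, the −3 dB point is at the pole: ω = 4.2 rad/s.

4.2 rad/s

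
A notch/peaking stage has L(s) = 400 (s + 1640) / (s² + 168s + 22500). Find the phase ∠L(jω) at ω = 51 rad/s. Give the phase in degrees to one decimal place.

-21.5 deg

∠(j51 + 1640) = arctan(51/1640) = 1.78°
∠[(j51)² + 168(j51) + 22500] = ∠[19899 + j8568] = 23.30°
∠L(j51) = 1.78° − 23.30° = -21.51°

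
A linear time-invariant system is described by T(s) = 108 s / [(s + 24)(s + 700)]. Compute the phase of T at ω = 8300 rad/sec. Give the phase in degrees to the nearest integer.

∠(j8300) = 90.00°
∠(j8300 + 24) = arctan(8300/24) = 89.83°
∠(j8300 + 700) = arctan(8300/700) = 85.18°
∠T(j8300) = 90.00° − (89.83° + 85.18°) = -85.01°

-85 deg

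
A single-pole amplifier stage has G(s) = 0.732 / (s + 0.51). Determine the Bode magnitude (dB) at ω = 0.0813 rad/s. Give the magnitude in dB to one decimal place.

|j0.0813 + 0.51| = √(0.0813² + 0.51²) = 0.5164
|G(j0.0813)| = 0.732 / 0.5164 = 1.4174
20 log₁₀(1.4174) = 3.03 dB

3.0 dB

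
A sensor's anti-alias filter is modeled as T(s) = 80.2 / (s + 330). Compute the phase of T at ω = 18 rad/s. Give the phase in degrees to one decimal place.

∠(j18 + 330) = arctan(18/330) = 3.12°
∠T(j18) = −3.12° = -3.12°

-3.1°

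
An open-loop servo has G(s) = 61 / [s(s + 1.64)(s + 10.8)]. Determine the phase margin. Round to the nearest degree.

27 deg

Gain crossover: |G(jω)| = 1 at ω ≈ 2.09 rad/sec.
∠G(j2.09) = −90° − arctan(2.09/1.64) − arctan(2.09/10.8) ≈ -152.80°
PM = 180° + (-152.80°) = 27.20°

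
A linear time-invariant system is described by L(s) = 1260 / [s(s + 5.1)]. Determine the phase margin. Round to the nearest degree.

8°

Gain crossover: |L(jω)| = 1 at ω ≈ 35.3 rad/s.
∠L(j35.3) = −90° − arctan(35.3/5.1) ≈ -171.78°
PM = 180° + (-171.78°) = 8.22°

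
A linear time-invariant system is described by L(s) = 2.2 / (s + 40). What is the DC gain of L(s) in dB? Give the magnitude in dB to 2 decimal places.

-25.19 dB

L(0) = 2.2 / 40 = 0.055
20 log₁₀(0.055) = -25.193 dB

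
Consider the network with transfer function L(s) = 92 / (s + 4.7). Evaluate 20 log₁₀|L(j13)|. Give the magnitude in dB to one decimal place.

16.5 dB

|j13 + 4.7| = √(13² + 4.7²) = 13.82
|L(j13)| = 92 / 13.82 = 6.6553
20 log₁₀(6.6553) = 16.46 dB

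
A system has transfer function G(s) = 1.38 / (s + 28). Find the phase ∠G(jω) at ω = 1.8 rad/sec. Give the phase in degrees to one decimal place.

∠(j1.8 + 28) = arctan(1.8/28) = 3.68°
∠G(j1.8) = −3.68° = -3.68°

-3.7°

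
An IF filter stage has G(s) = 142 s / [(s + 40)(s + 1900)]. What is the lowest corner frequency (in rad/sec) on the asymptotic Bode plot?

Break frequencies occur at each pole and zero magnitude: 40 rad/sec, 1900 rad/sec.
The lowest is 40 rad/sec.

40 rad/sec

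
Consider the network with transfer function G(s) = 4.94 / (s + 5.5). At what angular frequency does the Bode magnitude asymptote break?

5.5 rad/s

The single real pole at s = −5.5 gives a corner at ω = 5.5 rad/s.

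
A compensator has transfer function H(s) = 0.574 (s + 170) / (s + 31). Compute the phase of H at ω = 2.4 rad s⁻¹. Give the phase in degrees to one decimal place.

∠(j2.4 + 170) = arctan(2.4/170) = 0.81°
∠(j2.4 + 31) = arctan(2.4/31) = 4.43°
∠H(j2.4) = 0.81° − 4.43° = -3.62°

-3.6°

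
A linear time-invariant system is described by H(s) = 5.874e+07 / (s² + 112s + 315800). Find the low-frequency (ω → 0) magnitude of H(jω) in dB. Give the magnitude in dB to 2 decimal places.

H(0) = 5.874e+07 / 315800 = 186
20 log₁₀(186) = 45.390 dB

45.39 dB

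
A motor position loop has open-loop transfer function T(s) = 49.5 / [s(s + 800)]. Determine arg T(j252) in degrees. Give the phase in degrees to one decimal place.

-107.5°

∠(j252 + 800) = arctan(252/800) = 17.48°
∠(j252) = 90.00°
∠T(j252) = − (17.48° + 90.00°) = -107.48°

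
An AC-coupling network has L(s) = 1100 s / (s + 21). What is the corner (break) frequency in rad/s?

21 rad/s

The single real pole at s = −21 gives a corner at ω = 21 rad/s.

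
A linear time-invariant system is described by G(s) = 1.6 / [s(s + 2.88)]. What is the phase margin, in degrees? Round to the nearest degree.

Gain crossover: |G(jω)| = 1 at ω ≈ 0.546 rad/sec.
∠G(j0.546) = −90° − arctan(0.546/2.88) ≈ -100.73°
PM = 180° + (-100.73°) = 79.27°

79°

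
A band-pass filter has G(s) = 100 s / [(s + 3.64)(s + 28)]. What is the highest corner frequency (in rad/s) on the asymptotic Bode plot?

28 rad/s

Break frequencies occur at each pole and zero magnitude: 3.64 rad/s, 28 rad/s.
The highest is 28 rad/s.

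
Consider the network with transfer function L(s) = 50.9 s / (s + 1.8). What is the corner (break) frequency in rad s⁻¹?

The single real pole at s = −1.8 gives a corner at ω = 1.8 rad s⁻¹.

1.8 rad s⁻¹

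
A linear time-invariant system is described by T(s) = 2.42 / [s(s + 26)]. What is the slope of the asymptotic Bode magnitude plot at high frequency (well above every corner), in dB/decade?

With 0 zeros and 2 poles, the high-frequency asymptotic slope is 20 × (0 − 2) = -40 dB/decade.

-40 dB/decade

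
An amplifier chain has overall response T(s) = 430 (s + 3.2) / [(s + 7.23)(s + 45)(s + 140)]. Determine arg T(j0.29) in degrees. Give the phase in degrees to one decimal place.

2.4°

∠(j0.29 + 3.2) = arctan(0.29/3.2) = 5.18°
∠(j0.29 + 7.23) = arctan(0.29/7.23) = 2.30°
∠(j0.29 + 45) = arctan(0.29/45) = 0.37°
∠(j0.29 + 140) = arctan(0.29/140) = 0.12°
∠T(j0.29) = 5.18° − (2.30° + 0.37° + 0.12°) = 2.39°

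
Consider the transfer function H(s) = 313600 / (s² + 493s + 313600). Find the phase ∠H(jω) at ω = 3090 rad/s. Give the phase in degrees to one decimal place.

-170.6°

∠[(j3090)² + 493(j3090) + 313600] = ∠[-9.2345e+06 + j1.5234e+06] = 170.63°
∠H(j3090) = −170.63° = -170.63°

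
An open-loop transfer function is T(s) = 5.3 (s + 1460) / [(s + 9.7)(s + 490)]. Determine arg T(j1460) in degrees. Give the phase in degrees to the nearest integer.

∠(j1460 + 1460) = arctan(1460/1460) = 45.00°
∠(j1460 + 9.7) = arctan(1460/9.7) = 89.62°
∠(j1460 + 490) = arctan(1460/490) = 71.45°
∠T(j1460) = 45.00° − (89.62° + 71.45°) = -116.07°

-116°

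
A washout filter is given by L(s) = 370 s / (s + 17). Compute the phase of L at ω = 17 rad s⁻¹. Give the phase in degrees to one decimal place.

∠(j17) = 90.00°
∠(j17 + 17) = arctan(17/17) = 45.00°
∠L(j17) = 90.00° − 45.00° = 45.00°

45.0 deg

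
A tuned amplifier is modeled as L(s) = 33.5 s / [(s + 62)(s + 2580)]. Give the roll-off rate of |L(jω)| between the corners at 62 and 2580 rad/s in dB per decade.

0 dB/decade

In this band the factors already past their corner are: 1 differentiator zero, pole at 62; net slope = 0 dB/decade.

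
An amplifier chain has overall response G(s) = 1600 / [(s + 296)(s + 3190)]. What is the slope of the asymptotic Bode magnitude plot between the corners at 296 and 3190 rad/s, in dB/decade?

In this band the factors already past their corner are: pole at 296; net slope = -20 dB/decade.

-20 dB/decade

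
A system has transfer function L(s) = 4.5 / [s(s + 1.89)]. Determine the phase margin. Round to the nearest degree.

47 deg

Gain crossover: |L(jω)| = 1 at ω ≈ 1.75 rad/sec.
∠L(j1.75) = −90° − arctan(1.75/1.89) ≈ -132.76°
PM = 180° + (-132.76°) = 47.24°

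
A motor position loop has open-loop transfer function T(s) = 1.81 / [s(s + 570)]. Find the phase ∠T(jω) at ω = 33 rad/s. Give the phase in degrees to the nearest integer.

-93°

∠(j33 + 570) = arctan(33/570) = 3.31°
∠(j33) = 90.00°
∠T(j33) = − (3.31° + 90.00°) = -93.31°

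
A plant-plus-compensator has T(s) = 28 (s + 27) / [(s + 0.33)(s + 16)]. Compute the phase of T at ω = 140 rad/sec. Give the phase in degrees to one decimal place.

∠(j140 + 27) = arctan(140/27) = 79.08°
∠(j140 + 0.33) = arctan(140/0.33) = 89.86°
∠(j140 + 16) = arctan(140/16) = 83.48°
∠T(j140) = 79.08° − (89.86° + 83.48°) = -94.26°

-94.3°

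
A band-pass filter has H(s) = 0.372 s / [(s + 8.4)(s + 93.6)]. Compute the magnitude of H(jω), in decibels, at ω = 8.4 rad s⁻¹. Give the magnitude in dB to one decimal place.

|j8.4| = 8.4
|j8.4 + 8.4| = √(8.4² + 8.4²) = 11.88
|j8.4 + 93.6| = √(8.4² + 93.6²) = 93.98
|H(j8.4)| = 0.372 × 8.4 / (11.88 × 93.98) = 0.002799
20 log₁₀(0.002799) = -51.06 dB

-51.1 dB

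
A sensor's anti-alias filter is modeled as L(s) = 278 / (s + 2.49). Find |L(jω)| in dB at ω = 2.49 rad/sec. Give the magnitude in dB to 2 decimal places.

37.95 dB

|j2.49 + 2.49| = √(2.49² + 2.49²) = 3.521
|L(j2.49)| = 278 / 3.521 = 78.946
20 log₁₀(78.946) = 37.947 dB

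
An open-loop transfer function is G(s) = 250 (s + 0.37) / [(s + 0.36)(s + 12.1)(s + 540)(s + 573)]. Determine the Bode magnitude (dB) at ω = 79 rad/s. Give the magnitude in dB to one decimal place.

-100.1 dB

|j79 + 0.37| = √(79² + 0.37²) = 79
|j79 + 0.36| = √(79² + 0.36²) = 79
|j79 + 12.1| = √(79² + 12.1²) = 79.92
|j79 + 540| = √(79² + 540²) = 545.7
|j79 + 573| = √(79² + 573²) = 578.4
|G(j79)| = 250 × 79 / (79 × 79.92 × 545.7 × 578.4) = 9.9093e-06
20 log₁₀(9.9093e-06) = -100.08 dB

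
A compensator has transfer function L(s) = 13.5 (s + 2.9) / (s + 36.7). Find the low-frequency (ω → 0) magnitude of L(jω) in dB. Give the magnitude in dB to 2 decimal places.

0.56 dB

L(0) = 13.5 × 2.9 / 36.7 = 1.0668
20 log₁₀(1.0668) = 0.561 dB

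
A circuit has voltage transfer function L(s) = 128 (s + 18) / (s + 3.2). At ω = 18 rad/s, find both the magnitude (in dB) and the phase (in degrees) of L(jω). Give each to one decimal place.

|j18 + 18| = √(18² + 18²) = 25.46
|j18 + 3.2| = √(18² + 3.2²) = 18.28
|L(j18)| = 128 × 25.46 / 18.28 = 178.22
20 log₁₀(178.22) = 45.02 dB
∠(j18 + 18) = arctan(18/18) = 45.00°
∠(j18 + 3.2) = arctan(18/3.2) = 79.92°
∠L(j18) = 45.00° − 79.92° = -34.92°

|L| = 45.0 dB, ∠L = -34.9°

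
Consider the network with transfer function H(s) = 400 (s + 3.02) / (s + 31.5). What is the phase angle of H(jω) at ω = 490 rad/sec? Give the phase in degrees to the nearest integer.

∠(j490 + 3.02) = arctan(490/3.02) = 89.65°
∠(j490 + 31.5) = arctan(490/31.5) = 86.32°
∠H(j490) = 89.65° − 86.32° = 3.33°

3°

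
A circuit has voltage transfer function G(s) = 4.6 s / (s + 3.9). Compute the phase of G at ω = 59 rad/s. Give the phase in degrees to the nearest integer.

∠(j59) = 90.00°
∠(j59 + 3.9) = arctan(59/3.9) = 86.22°
∠G(j59) = 90.00° − 86.22° = 3.78°

4°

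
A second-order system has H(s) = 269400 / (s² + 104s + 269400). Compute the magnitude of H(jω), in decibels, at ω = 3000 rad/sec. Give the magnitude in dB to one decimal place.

|(j3000)² + 104(j3000) + 269400| = |-8.7306e+06 + j3.12e+05| = 8.736e+06
|H(j3000)| = 269400 / 8.736e+06 = 0.030837
20 log₁₀(0.030837) = -30.22 dB

-30.2 dB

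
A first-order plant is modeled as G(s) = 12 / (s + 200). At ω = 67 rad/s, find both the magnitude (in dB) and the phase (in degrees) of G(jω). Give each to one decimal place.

|j67 + 200| = √(67² + 200²) = 210.9
|G(j67)| = 12 / 210.9 = 0.056892
20 log₁₀(0.056892) = -24.90 dB
∠(j67 + 200) = arctan(67/200) = 18.52°
∠G(j67) = −18.52° = -18.52°

|G| = -24.9 dB, ∠G = -18.5 deg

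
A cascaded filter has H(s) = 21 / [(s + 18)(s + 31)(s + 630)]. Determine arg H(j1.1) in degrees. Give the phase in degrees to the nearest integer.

-6°

∠(j1.1 + 18) = arctan(1.1/18) = 3.50°
∠(j1.1 + 31) = arctan(1.1/31) = 2.03°
∠(j1.1 + 630) = arctan(1.1/630) = 0.10°
∠H(j1.1) = − (3.50° + 2.03° + 0.10°) = -5.63°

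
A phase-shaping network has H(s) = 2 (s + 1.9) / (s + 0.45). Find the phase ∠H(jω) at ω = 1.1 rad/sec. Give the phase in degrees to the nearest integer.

∠(j1.1 + 1.9) = arctan(1.1/1.9) = 30.07°
∠(j1.1 + 0.45) = arctan(1.1/0.45) = 67.75°
∠H(j1.1) = 30.07° − 67.75° = -37.68°

-38°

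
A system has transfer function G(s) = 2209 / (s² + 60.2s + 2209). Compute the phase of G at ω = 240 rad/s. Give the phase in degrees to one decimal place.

-165.4 deg

∠[(j240)² + 60.2(j240) + 2209] = ∠[-55391 + j14448] = 165.38°
∠G(j240) = −165.38° = -165.38°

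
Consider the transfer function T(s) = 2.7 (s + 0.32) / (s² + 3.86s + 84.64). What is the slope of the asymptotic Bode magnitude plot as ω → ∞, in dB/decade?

With 1 zero and 2 poles, the high-frequency asymptotic slope is 20 × (1 − 2) = -20 dB/decade.

-20 dB/decade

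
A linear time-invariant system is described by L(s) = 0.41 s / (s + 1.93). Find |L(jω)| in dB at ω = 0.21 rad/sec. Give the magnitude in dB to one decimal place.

-27.1 dB

|j0.21| = 0.21
|j0.21 + 1.93| = √(0.21² + 1.93²) = 1.941
|L(j0.21)| = 0.41 × 0.21 / 1.941 = 0.04435
20 log₁₀(0.04435) = -27.06 dB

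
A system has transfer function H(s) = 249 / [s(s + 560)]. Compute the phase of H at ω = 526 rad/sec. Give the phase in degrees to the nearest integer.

∠(j526 + 560) = arctan(526/560) = 43.21°
∠(j526) = 90.00°
∠H(j526) = − (43.21° + 90.00°) = -133.21°

-133 deg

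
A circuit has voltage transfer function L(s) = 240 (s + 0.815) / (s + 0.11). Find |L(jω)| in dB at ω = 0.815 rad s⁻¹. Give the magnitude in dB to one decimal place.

50.5 dB

|j0.815 + 0.815| = √(0.815² + 0.815²) = 1.153
|j0.815 + 0.11| = √(0.815² + 0.11²) = 0.8224
|L(j0.815)| = 240 × 1.153 / 0.8224 = 336.36
20 log₁₀(336.36) = 50.54 dB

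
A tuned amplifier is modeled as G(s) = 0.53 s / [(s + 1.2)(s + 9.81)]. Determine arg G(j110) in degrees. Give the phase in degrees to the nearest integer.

-84°

∠(j110) = 90.00°
∠(j110 + 1.2) = arctan(110/1.2) = 89.37°
∠(j110 + 9.81) = arctan(110/9.81) = 84.90°
∠G(j110) = 90.00° − (89.37° + 84.90°) = -84.28°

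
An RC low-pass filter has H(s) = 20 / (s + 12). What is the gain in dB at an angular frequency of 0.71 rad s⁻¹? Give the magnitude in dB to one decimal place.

|j0.71 + 12| = √(0.71² + 12²) = 12.02
|H(j0.71)| = 20 / 12.02 = 1.6638
20 log₁₀(1.6638) = 4.42 dB

4.4 dB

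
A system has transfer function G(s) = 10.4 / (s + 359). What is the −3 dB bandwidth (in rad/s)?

359 rad/s

For a single-pole low-pass, the −3 dB point is at the pole: ω = 359 rad/s.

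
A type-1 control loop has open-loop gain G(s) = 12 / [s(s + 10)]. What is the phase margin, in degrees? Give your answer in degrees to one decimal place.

83.2°

Gain crossover: |G(jω)| = 1 at ω ≈ 1.19 rad/s.
∠G(j1.19) = −90° − arctan(1.19/10) ≈ -96.80°
PM = 180° + (-96.80°) = 83.20°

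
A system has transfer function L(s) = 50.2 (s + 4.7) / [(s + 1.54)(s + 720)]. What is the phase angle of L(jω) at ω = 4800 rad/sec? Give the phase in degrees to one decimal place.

-81.5°

∠(j4800 + 4.7) = arctan(4800/4.7) = 89.94°
∠(j4800 + 1.54) = arctan(4800/1.54) = 89.98°
∠(j4800 + 720) = arctan(4800/720) = 81.47°
∠L(j4800) = 89.94° − (89.98° + 81.47°) = -81.51°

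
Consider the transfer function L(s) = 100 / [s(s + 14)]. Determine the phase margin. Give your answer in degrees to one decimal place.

Gain crossover: |L(jω)| = 1 at ω ≈ 6.48 rad/sec.
∠L(j6.48) = −90° − arctan(6.48/14) ≈ -114.84°
PM = 180° + (-114.84°) = 65.16°

65.2°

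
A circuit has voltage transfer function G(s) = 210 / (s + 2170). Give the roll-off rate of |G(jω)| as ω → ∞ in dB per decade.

With 0 zeros and 1 pole, the high-frequency asymptotic slope is 20 × (0 − 1) = -20 dB/decade.

-20 dB/decade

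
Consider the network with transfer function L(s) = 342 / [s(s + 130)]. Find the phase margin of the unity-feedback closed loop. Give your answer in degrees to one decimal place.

88.8°

Gain crossover: |L(jω)| = 1 at ω ≈ 2.63 rad/s.
∠L(j2.63) = −90° − arctan(2.63/130) ≈ -91.16°
PM = 180° + (-91.16°) = 88.84°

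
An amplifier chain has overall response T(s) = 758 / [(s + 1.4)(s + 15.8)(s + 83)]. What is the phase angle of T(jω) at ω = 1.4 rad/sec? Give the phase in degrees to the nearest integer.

-51°

∠(j1.4 + 1.4) = arctan(1.4/1.4) = 45.00°
∠(j1.4 + 15.8) = arctan(1.4/15.8) = 5.06°
∠(j1.4 + 83) = arctan(1.4/83) = 0.97°
∠T(j1.4) = − (45.00° + 5.06° + 0.97°) = -51.03°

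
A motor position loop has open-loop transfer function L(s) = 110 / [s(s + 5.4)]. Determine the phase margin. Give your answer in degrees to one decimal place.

Gain crossover: |L(jω)| = 1 at ω ≈ 9.82 rad/sec.
∠L(j9.82) = −90° − arctan(9.82/5.4) ≈ -151.19°
PM = 180° + (-151.19°) = 28.81°

28.8 deg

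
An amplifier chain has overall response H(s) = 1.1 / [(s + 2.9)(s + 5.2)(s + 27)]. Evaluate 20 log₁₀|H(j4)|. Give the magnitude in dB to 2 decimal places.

|j4 + 2.9| = √(4² + 2.9²) = 4.941
|j4 + 5.2| = √(4² + 5.2²) = 6.56
|j4 + 27| = √(4² + 27²) = 27.29
|H(j4)| = 1.1 / (4.941 × 6.56 × 27.29) = 0.0012434
20 log₁₀(0.0012434) = -58.108 dB

-58.11 dB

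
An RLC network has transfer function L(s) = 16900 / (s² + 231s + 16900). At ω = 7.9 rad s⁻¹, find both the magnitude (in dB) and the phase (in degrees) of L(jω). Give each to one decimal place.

|L| = -0.0 dB, ∠L = -6.2 deg

|(j7.9)² + 231(j7.9) + 16900| = |16838 + j1824.9| = 1.694e+04
|L(j7.9)| = 16900 / 1.694e+04 = 0.99786
20 log₁₀(0.99786) = -0.02 dB
∠[(j7.9)² + 231(j7.9) + 16900] = ∠[16838 + j1824.9] = 6.19°
∠L(j7.9) = −6.19° = -6.19°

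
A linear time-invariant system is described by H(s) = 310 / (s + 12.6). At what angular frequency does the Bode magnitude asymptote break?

The single real pole at s = −12.6 gives a corner at ω = 12.6 rad s⁻¹.

12.6 rad s⁻¹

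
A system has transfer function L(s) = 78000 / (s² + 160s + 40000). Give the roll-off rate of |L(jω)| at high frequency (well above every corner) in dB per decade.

-40 dB/decade

With 0 zeros and 2 poles, the high-frequency asymptotic slope is 20 × (0 − 2) = -40 dB/decade.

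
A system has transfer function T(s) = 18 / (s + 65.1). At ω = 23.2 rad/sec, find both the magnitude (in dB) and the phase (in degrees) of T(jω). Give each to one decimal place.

|T| = -11.7 dB, ∠T = -19.6°

|j23.2 + 65.1| = √(23.2² + 65.1²) = 69.11
|T(j23.2)| = 18 / 69.11 = 0.26045
20 log₁₀(0.26045) = -11.69 dB
∠(j23.2 + 65.1) = arctan(23.2/65.1) = 19.61°
∠T(j23.2) = −19.61° = -19.61°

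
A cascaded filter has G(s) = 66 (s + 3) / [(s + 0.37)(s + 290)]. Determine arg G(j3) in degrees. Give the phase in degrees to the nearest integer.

-39°

∠(j3 + 3) = arctan(3/3) = 45.00°
∠(j3 + 0.37) = arctan(3/0.37) = 82.97°
∠(j3 + 290) = arctan(3/290) = 0.59°
∠G(j3) = 45.00° − (82.97° + 0.59°) = -38.56°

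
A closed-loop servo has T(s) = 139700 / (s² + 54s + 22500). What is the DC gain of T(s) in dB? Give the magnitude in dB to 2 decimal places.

T(0) = 139700 / 22500 = 6.2089
20 log₁₀(6.2089) = 15.860 dB

15.86 dB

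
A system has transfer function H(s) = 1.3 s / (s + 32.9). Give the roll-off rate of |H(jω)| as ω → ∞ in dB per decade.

With 1 zero and 1 pole, the high-frequency asymptotic slope is 20 × (1 − 1) = 0 dB/decade.

0 dB/decade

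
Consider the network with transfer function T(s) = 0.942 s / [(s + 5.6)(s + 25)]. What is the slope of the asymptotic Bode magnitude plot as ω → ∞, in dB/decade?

-20 dB/decade

With 1 zero and 2 poles, the high-frequency asymptotic slope is 20 × (1 − 2) = -20 dB/decade.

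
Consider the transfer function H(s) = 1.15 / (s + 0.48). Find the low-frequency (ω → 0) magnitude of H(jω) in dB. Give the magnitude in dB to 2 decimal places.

7.59 dB

H(0) = 1.15 / 0.48 = 2.3958
20 log₁₀(2.3958) = 7.589 dB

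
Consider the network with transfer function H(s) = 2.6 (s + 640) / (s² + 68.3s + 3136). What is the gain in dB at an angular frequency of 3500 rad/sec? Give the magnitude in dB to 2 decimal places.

-62.44 dB

|j3500 + 640| = √(3500² + 640²) = 3558
|(j3500)² + 68.3(j3500) + 3136| = |-1.2247e+07 + j2.3905e+05| = 1.225e+07
|H(j3500)| = 2.6 × 3558 / 1.225e+07 = 0.00075522
20 log₁₀(0.00075522) = -62.438 dB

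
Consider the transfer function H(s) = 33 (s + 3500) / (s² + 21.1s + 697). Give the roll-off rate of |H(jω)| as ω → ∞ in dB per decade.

With 1 zero and 2 poles, the high-frequency asymptotic slope is 20 × (1 − 2) = -20 dB/decade.

-20 dB/decade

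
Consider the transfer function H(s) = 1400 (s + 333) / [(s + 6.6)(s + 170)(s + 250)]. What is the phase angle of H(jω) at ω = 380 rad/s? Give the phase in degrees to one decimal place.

-162.8°

∠(j380 + 333) = arctan(380/333) = 48.77°
∠(j380 + 6.6) = arctan(380/6.6) = 89.00°
∠(j380 + 170) = arctan(380/170) = 65.90°
∠(j380 + 250) = arctan(380/250) = 56.66°
∠H(j380) = 48.77° − (89.00° + 65.90° + 56.66°) = -162.79°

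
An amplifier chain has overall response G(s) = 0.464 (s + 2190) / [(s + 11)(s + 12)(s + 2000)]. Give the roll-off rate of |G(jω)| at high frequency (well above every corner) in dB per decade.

With 1 zero and 3 poles, the high-frequency asymptotic slope is 20 × (1 − 3) = -40 dB/decade.

-40 dB/decade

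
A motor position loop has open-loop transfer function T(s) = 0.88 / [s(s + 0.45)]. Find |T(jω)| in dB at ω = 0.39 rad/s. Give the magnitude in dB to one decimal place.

|j0.39 + 0.45| = √(0.39² + 0.45²) = 0.5955
|j0.39| = 0.39
|T(j0.39)| = 0.88 / (0.5955 × 0.39) = 3.7892
20 log₁₀(3.7892) = 11.57 dB

11.6 dB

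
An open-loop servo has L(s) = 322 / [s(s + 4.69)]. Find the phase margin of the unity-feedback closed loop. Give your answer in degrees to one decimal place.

Gain crossover: |L(jω)| = 1 at ω ≈ 17.6 rad/sec.
∠L(j17.6) = −90° − arctan(17.6/4.69) ≈ -165.11°
PM = 180° + (-165.11°) = 14.89°

14.9°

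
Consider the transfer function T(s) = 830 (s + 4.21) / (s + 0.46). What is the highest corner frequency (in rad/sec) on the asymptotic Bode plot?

Break frequencies occur at each pole and zero magnitude: 0.46 rad/sec, 4.21 rad/sec.
The highest is 4.21 rad/sec.

4.21 rad/sec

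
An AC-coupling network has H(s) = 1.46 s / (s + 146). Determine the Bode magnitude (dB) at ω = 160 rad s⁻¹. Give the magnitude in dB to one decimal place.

0.7 dB

|j160| = 160
|j160 + 146| = √(160² + 146²) = 216.6
|H(j160)| = 1.46 × 160 / 216.6 = 1.0785
20 log₁₀(1.0785) = 0.66 dB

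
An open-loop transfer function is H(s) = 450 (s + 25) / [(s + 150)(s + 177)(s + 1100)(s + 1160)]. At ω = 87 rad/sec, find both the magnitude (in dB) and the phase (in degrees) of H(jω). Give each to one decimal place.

|H| = -120.6 dB, ∠H = 8.9°

|j87 + 25| = √(87² + 25²) = 90.52
|j87 + 150| = √(87² + 150²) = 173.4
|j87 + 177| = √(87² + 177²) = 197.2
|j87 + 1100| = √(87² + 1100²) = 1103
|j87 + 1160| = √(87² + 1160²) = 1163
|H(j87)| = 450 × 90.52 / (173.4 × 197.2 × 1103 × 1163) = 9.2793e-07
20 log₁₀(9.2793e-07) = -120.65 dB
∠(j87 + 25) = arctan(87/25) = 73.97°
∠(j87 + 150) = arctan(87/150) = 30.11°
∠(j87 + 177) = arctan(87/177) = 26.18°
∠(j87 + 1100) = arctan(87/1100) = 4.52°
∠(j87 + 1160) = arctan(87/1160) = 4.29°
∠H(j87) = 73.97° − (30.11° + 26.18° + 4.52° + 4.29°) = 8.87°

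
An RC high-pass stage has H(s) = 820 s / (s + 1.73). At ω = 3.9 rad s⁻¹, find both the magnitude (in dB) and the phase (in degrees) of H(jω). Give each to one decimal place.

|j3.9| = 3.9
|j3.9 + 1.73| = √(3.9² + 1.73²) = 4.266
|H(j3.9)| = 820 × 3.9 / 4.266 = 749.56
20 log₁₀(749.56) = 57.50 dB
∠(j3.9) = 90.00°
∠(j3.9 + 1.73) = arctan(3.9/1.73) = 66.08°
∠H(j3.9) = 90.00° − 66.08° = 23.92°

|H| = 57.5 dB, ∠H = 23.9°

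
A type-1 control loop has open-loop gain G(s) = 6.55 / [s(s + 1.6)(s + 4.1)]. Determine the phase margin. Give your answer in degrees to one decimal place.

49.9 deg

Gain crossover: |G(jω)| = 1 at ω ≈ 0.861 rad/sec.
∠G(j0.861) = −90° − arctan(0.861/1.6) − arctan(0.861/4.1) ≈ -130.13°
PM = 180° + (-130.13°) = 49.87°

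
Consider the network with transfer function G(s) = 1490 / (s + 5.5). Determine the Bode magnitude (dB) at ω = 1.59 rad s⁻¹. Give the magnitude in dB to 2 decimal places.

|j1.59 + 5.5| = √(1.59² + 5.5²) = 5.725
|G(j1.59)| = 1490 / 5.725 = 260.25
20 log₁₀(260.25) = 48.308 dB

48.31 dB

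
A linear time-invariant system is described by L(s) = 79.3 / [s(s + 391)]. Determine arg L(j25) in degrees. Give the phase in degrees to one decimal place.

-93.7°

∠(j25 + 391) = arctan(25/391) = 3.66°
∠(j25) = 90.00°
∠L(j25) = − (3.66° + 90.00°) = -93.66°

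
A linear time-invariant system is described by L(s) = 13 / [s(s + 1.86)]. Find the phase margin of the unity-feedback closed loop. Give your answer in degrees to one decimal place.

28.9°

Gain crossover: |L(jω)| = 1 at ω ≈ 3.37 rad/s.
∠L(j3.37) = −90° − arctan(3.37/1.86) ≈ -151.13°
PM = 180° + (-151.13°) = 28.87°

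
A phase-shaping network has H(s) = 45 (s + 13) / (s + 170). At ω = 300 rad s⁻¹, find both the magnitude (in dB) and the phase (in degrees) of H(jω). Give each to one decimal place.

|H| = 31.9 dB, ∠H = 27.1°

|j300 + 13| = √(300² + 13²) = 300.3
|j300 + 170| = √(300² + 170²) = 344.8
|H(j300)| = 45 × 300.3 / 344.8 = 39.188
20 log₁₀(39.188) = 31.86 dB
∠(j300 + 13) = arctan(300/13) = 87.52°
∠(j300 + 170) = arctan(300/170) = 60.46°
∠H(j300) = 87.52° − 60.46° = 27.06°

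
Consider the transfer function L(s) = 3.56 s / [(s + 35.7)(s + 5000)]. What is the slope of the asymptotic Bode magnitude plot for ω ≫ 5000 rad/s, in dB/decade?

-20 dB/decade

With 1 zero and 2 poles, the high-frequency asymptotic slope is 20 × (1 − 2) = -20 dB/decade.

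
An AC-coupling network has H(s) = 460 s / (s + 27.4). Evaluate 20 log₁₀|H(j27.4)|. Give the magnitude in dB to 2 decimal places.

50.24 dB

|j27.4| = 27.4
|j27.4 + 27.4| = √(27.4² + 27.4²) = 38.75
|H(j27.4)| = 460 × 27.4 / 38.75 = 325.27
20 log₁₀(325.27) = 50.245 dB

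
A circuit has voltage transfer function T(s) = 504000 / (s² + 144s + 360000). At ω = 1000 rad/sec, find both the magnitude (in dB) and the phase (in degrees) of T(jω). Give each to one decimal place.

|(j1000)² + 144(j1000) + 360000| = |-6.4e+05 + j1.44e+05| = 6.56e+05
|T(j1000)| = 504000 / 6.56e+05 = 0.76829
20 log₁₀(0.76829) = -2.29 dB
∠[(j1000)² + 144(j1000) + 360000] = ∠[-6.4e+05 + j1.44e+05] = 167.32°
∠T(j1000) = −167.32° = -167.32°

|T| = -2.3 dB, ∠T = -167.3°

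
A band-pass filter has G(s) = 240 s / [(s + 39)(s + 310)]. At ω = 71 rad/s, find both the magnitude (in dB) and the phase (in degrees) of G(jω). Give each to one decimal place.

|G| = -3.6 dB, ∠G = 15.9 deg

|j71| = 71
|j71 + 39| = √(71² + 39²) = 81.01
|j71 + 310| = √(71² + 310²) = 318
|G(j71)| = 240 × 71 / (81.01 × 318) = 0.66144
20 log₁₀(0.66144) = -3.59 dB
∠(j71) = 90.00°
∠(j71 + 39) = arctan(71/39) = 61.22°
∠(j71 + 310) = arctan(71/310) = 12.90°
∠G(j71) = 90.00° − (61.22° + 12.90°) = 15.88°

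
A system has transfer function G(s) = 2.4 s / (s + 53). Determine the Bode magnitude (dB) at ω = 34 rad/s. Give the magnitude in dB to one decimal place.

|j34| = 34
|j34 + 53| = √(34² + 53²) = 62.97
|G(j34)| = 2.4 × 34 / 62.97 = 1.2959
20 log₁₀(1.2959) = 2.25 dB

2.3 dB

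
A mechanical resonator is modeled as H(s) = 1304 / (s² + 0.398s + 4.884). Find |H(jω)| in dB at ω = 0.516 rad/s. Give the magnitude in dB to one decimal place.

49.0 dB

|(j0.516)² + 0.398(j0.516) + 4.884| = |4.6177 + j0.20537| = 4.622
|H(j0.516)| = 1304 / 4.622 = 282.11
20 log₁₀(282.11) = 49.01 dB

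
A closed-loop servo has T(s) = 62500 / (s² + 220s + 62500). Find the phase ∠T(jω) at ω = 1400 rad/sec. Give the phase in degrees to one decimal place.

-170.8°

∠[(j1400)² + 220(j1400) + 62500] = ∠[-1.8975e+06 + j3.08e+05] = 170.78°
∠T(j1400) = −170.78° = -170.78°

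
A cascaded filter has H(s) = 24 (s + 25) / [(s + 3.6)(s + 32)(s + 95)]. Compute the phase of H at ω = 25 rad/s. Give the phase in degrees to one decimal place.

∠(j25 + 25) = arctan(25/25) = 45.00°
∠(j25 + 3.6) = arctan(25/3.6) = 81.81°
∠(j25 + 32) = arctan(25/32) = 38.00°
∠(j25 + 95) = arctan(25/95) = 14.74°
∠H(j25) = 45.00° − (81.81° + 38.00° + 14.74°) = -89.55°

-89.5°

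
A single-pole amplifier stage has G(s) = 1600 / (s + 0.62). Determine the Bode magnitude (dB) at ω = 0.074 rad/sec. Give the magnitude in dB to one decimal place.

68.2 dB

|j0.074 + 0.62| = √(0.074² + 0.62²) = 0.6244
|G(j0.074)| = 1600 / 0.6244 = 2562.5
20 log₁₀(2562.5) = 68.17 dB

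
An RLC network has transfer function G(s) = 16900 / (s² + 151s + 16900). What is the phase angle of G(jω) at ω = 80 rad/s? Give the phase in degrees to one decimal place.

-49.0°

∠[(j80)² + 151(j80) + 16900] = ∠[10500 + j12080] = 49.00°
∠G(j80) = −49.00° = -49.00°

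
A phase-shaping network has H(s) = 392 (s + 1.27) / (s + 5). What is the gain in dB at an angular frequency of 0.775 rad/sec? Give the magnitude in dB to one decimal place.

41.2 dB

|j0.775 + 1.27| = √(0.775² + 1.27²) = 1.488
|j0.775 + 5| = √(0.775² + 5²) = 5.06
|H(j0.775)| = 392 × 1.488 / 5.06 = 115.27
20 log₁₀(115.27) = 41.23 dB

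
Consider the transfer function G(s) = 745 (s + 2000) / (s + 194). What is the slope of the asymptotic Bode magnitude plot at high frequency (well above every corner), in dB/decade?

0 dB/decade

With 1 zero and 1 pole, the high-frequency asymptotic slope is 20 × (1 − 1) = 0 dB/decade.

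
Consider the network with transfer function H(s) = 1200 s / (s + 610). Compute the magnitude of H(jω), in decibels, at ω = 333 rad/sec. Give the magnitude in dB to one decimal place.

55.2 dB

|j333| = 333
|j333 + 610| = √(333² + 610²) = 695
|H(j333)| = 1200 × 333 / 695 = 574.99
20 log₁₀(574.99) = 55.19 dB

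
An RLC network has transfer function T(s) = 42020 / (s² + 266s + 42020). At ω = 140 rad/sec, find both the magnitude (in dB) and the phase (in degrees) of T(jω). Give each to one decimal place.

|T| = -0.3 dB, ∠T = -59.0°

|(j140)² + 266(j140) + 42020| = |22420 + j37240| = 4.347e+04
|T(j140)| = 42020 / 4.347e+04 = 0.96669
20 log₁₀(0.96669) = -0.29 dB
∠[(j140)² + 266(j140) + 42020] = ∠[22420 + j37240] = 58.95°
∠T(j140) = −58.95° = -58.95°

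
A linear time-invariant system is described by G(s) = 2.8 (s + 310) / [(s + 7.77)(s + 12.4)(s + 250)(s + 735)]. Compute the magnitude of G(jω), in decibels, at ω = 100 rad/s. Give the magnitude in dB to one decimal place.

-126.9 dB

|j100 + 310| = √(100² + 310²) = 325.7
|j100 + 7.77| = √(100² + 7.77²) = 100.3
|j100 + 12.4| = √(100² + 12.4²) = 100.8
|j100 + 250| = √(100² + 250²) = 269.3
|j100 + 735| = √(100² + 735²) = 741.8
|G(j100)| = 2.8 × 325.7 / (100.3 × 100.8 × 269.3 × 741.8) = 4.5181e-07
20 log₁₀(4.5181e-07) = -126.90 dB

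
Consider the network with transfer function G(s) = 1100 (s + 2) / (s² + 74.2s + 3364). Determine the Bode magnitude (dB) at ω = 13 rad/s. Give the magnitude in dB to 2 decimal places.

|j13 + 2| = √(13² + 2²) = 13.15
|(j13)² + 74.2(j13) + 3364| = |3195 + j964.6| = 3337
|G(j13)| = 1100 × 13.15 / 3337 = 4.3351
20 log₁₀(4.3351) = 12.740 dB

12.74 dB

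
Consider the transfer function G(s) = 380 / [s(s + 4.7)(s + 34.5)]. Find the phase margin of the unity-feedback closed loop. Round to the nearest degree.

Gain crossover: |G(jω)| = 1 at ω ≈ 2.13 rad/s.
∠G(j2.13) = −90° − arctan(2.13/4.7) − arctan(2.13/34.5) ≈ -117.92°
PM = 180° + (-117.92°) = 62.08°

62°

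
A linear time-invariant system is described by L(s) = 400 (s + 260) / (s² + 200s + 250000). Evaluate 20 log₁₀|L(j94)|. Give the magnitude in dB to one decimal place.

-6.8 dB

|j94 + 260| = √(94² + 260²) = 276.5
|(j94)² + 200(j94) + 250000| = |2.4116e+05 + j18800| = 2.419e+05
|L(j94)| = 400 × 276.5 / 2.419e+05 = 0.45717
20 log₁₀(0.45717) = -6.80 dB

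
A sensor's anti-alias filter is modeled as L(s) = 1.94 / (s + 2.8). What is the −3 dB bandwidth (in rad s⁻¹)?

2.8 rad s⁻¹

For a single-pole low-pass, the −3 dB point is at the pole: ω = 2.8 rad s⁻¹.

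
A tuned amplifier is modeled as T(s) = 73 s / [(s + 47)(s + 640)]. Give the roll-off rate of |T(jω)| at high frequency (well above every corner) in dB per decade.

-20 dB/decade

With 1 zero and 2 poles, the high-frequency asymptotic slope is 20 × (1 − 2) = -20 dB/decade.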